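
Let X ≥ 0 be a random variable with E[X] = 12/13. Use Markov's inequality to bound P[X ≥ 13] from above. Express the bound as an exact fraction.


μ = E[X] = 12/13, a = 13.
Markov: P[X ≥ 13] ≤ μ/a = (12/13)/13 = 12/169.
Numerically: ≈ 0.07101.
(Since a = 13 > μ = 0.92308, the bound 12/169 is < 1 and informative.)

P[X ≥ 13] ≤ 12/169 ≈ 0.07101.


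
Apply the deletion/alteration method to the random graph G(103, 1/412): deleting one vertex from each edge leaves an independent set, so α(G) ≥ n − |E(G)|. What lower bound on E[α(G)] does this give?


E[|E(G)|] = C(103, 2)·p = 5253 · (1/412) = 51/4.
E[α(G)] ≥ n − E[|E(G)|] = 103 − 51/4 = 361/4.
Numerically: ≈ 90.250.
(This is only a lower bound; the true E[α(G)] may be larger.)

E[α(G)] ≥ 361/4 ≈ 90.250.


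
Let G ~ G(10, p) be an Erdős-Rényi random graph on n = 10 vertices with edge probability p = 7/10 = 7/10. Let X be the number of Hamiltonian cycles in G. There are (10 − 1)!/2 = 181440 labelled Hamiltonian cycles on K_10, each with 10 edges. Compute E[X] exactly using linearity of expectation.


K_10 has (10 − 1)!/2 = 181440 labelled Hamiltonian cycles.
For each such Hamiltonian cycle H, let X_H = 1 if all 10 edges of H are present in G. Then P[X_H = 1] = p^{10} = (7/10)^{10} = 282475249/10000000000.
By linearity of expectation: E[X] = Σ_H E[X_H] = 181440 · p^{10} = 181440 · 282475249/10000000000 = 160163466183/31250000.
Numerically: E[X] ≈ 5125.

E[X] = 181440 · (7/10)^{10} = 160163466183/31250000 ≈ 5125.


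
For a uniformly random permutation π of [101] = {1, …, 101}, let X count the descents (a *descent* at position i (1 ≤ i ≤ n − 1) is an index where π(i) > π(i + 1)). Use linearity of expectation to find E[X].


Write X = Σ X_I over i = 1, …, 100, with X_I the indicator of one descent.
There are 100 indicators.
For each fixed i, the pair (π(i), π(i+1)) is a uniformly random ordered pair of distinct values from {1, …, 101}; by symmetry P[π(i) > π(i+1)] = 1/2.
By linearity: E[X] = 100 · (1/2) = (101 − 1) · (1/2) = 50 ≈ 50.000.

E[X] = 50 = 50.000.


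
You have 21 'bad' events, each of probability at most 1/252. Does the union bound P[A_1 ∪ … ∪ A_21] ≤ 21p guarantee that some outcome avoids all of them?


Union bound: P[∪_{i=1}^{21} A_i] ≤ Σ_i P[A_i] ≤ 21·p = 21·(1/252) = 1/12.
Numerically: 1/12 ≈ 0.083.
Is 1/12 < 1? YES.
Since P[∪ A_i] ≤ 1/12 < 1, the complement has P[∩ A_i^c] ≥ 1 − 1/12 = 11/12 > 0, so some outcome avoids every A_i.

21·p = 1/12 ≈ 0.083; existence CERTIFIED by the union bound.


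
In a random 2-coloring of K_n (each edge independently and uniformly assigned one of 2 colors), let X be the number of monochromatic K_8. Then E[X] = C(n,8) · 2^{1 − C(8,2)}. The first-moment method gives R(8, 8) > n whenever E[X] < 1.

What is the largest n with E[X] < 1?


We need C(n, 8) · 2^{1 − 28} < 1, i.e. C(n, 8) < 2^{28 − 1} = 134217728.
Check values of n near the boundary:
  n = 37: C(37, 8) = 38608020; 38608020 < 134217728? YES
  n = 38: C(38, 8) = 48903492; 48903492 < 134217728? YES
  n = 39: C(39, 8) = 61523748; 61523748 < 134217728? YES
  n = 40: C(40, 8) = 76904685; 76904685 < 134217728? YES
  n = 41: C(41, 8) = 95548245; 95548245 < 134217728? YES
  n = 42: C(42, 8) = 118030185; 118030185 < 134217728? YES
  n = 43: C(43, 8) = 145008513; 145008513 < 134217728? NO
  n = 44: C(44, 8) = 177232627; 177232627 < 134217728? NO
The largest n with C(n, 8) < 134217728 is n = 42 (where E[X] = 118030185/134217728 ≈ 0.8793934). Hence R(8, 8) > 42, i.e. R(8, 8) ≥ 43.

Largest n = 42; hence R(8, 8) > 42.


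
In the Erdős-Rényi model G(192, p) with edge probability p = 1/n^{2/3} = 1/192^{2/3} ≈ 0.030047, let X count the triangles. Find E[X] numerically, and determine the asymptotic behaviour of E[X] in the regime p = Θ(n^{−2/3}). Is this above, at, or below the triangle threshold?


Number of potential triangles: C(192, 3) = 1161280.
Each occurs with probability p³ ≈ (0.030047)³ ≈ 2.7126736e-05.
By linearity: E[X] = C(192, 3)·p³ ≈ 1161280 · 2.7126736e-05 ≈ 31.50174.
Since α = 2/3 < 1, p = c/n^{2/3} ≫ 1/n is above the triangle threshold p ~ 1/n. Asymptotically E[X] ~ (c³/6)·n^{3(1−α)} = (1³/6)·n^{1} → ∞; triangles are abundant w.h.p.

E[X] ≈ 31.50174; in regime p = Θ(1/n^{2/3}) E[X] diverges (above the triangle threshold p ~ 1/n).


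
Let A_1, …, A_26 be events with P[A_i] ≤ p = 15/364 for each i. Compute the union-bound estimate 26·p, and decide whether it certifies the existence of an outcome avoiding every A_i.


Union bound: P[∪_{i=1}^{26} A_i] ≤ Σ_i P[A_i] ≤ 26·p = 26·(15/364) = 15/14.
Numerically: 15/14 ≈ 1.0714286.
Is 15/14 < 1? NO.
Since the bound 15/14 is ≥ 1, the union bound is uninformative here; it does NOT by itself certify existence.

26·p = 15/14 ≈ 1.0714286; existence NOT certified by the union bound.


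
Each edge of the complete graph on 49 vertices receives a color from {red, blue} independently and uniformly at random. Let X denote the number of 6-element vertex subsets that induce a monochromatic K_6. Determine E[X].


Let X = Σ_S X_S over the C(49, 6) = 13983816 subsets S of size 6, where X_S = 1 if the K_6 on S is monochromatic.
For a fixed S, the K_6 on S has C(6, 2) = 15 edges. P[all 15 edges red] = (1/2)^15, and likewise for blue, so P[monochromatic] = 2·(1/2)^15 = 2^{1 − 15} = 1/16384.
By linearity of expectation: E[X] = C(49, 6) · 2^{1 − 15} = 13983816 · 1/16384 = 1747977/2048.
Numerically: E[X] ≈ 853.504.

E[X] = C(49,6)·2^(1−C(6,2)) = 1747977/2048 ≈ 853.504.


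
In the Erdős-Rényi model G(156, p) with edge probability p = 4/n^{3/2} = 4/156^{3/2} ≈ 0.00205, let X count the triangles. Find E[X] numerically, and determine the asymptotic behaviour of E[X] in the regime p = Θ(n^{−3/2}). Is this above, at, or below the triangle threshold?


Number of potential triangles: C(156, 3) = 620620.
Each occurs with probability p³ ≈ (0.00205)³ ≈ 8.65206e-09.
By linearity: E[X] = C(156, 3)·p³ ≈ 620620 · 8.65206e-09 ≈ 0.005.
Since α = 3/2 > 1, p = c/n^{3/2} = o(1/n) is below the triangle threshold p ~ 1/n. Asymptotically E[X] ~ (c³/6)·n^{3(1−α)} = (4³/6)·n^{-1.5} → 0, so by Markov's inequality G has no triangles w.h.p.

E[X] ≈ 0.005; in regime p = Θ(1/n^{3/2}) E[X] tends to 0 (below the triangle threshold p ~ 1/n).


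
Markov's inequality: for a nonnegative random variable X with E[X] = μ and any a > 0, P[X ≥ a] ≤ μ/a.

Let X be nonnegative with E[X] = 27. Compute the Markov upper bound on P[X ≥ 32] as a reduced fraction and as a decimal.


μ = E[X] = 27, a = 32.
Markov: P[X ≥ 32] ≤ μ/a = (27)/32 = 27/32.
Numerically: ≈ 0.844.
(Since a = 32 > μ = 27.000, the bound 27/32 is < 1 and informative.)

P[X ≥ 32] ≤ 27/32 ≈ 0.844.


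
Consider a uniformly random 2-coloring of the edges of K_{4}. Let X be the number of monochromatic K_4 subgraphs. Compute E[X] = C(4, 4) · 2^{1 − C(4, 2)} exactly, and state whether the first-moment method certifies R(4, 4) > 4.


E[X] = C(4, 4) · 2^{1 − 6} = 1 · 2^{−5} = 1/32.
As a reduced fraction: E[X] = 1/32 ≈ 0.0312500.
Is E[X] < 1? YES.
Since E[X] < 1, there exists a 2-coloring of K_{4} with no monochromatic K_4; hence R(4, 4) > 4.

E[X] = 1/32 ≈ 0.0312500; E[X] < 1, so R(4, 4) > 4.


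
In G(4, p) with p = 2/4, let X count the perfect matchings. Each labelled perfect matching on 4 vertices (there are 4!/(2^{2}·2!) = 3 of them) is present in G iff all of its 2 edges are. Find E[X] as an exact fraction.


K_4 has 4!/(2^{2}·2!) = 3 labelled perfect matchings.
For each such perfect matching H, let X_H = 1 if all 2 edges of H are present in G. Then P[X_H = 1] = p^{2} = (1/2)^{2} = 1/4.
By linearity: E[X] = Σ_H E[X_H] = 3 · p^{2} = 3 · 1/4 = 3/4.
Numerically: E[X] ≈ 0.75.

E[X] = 3 · (1/2)^{2} = 3/4 ≈ 0.75.


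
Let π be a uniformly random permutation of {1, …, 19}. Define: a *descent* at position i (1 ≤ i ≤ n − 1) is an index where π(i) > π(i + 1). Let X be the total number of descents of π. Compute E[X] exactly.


Write X = Σ X_I over i = 1, …, 18, with X_I the indicator of one descent.
There are 18 indicators.
For each fixed i, the pair (π(i), π(i+1)) is a uniformly random ordered pair of distinct values from {1, …, 19}; by symmetry P[π(i) > π(i+1)] = 1/2.
By linearity: E[X] = 18 · (1/2) = (19 − 1) · (1/2) = 9 ≈ 9.000000.

E[X] = 9 = 9.000000.


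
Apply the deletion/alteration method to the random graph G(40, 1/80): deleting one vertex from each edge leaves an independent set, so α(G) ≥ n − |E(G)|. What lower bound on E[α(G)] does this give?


E[|E(G)|] = C(40, 2)·p = 780 · (1/80) = 39/4.
E[α(G)] ≥ n − E[|E(G)|] = 40 − 39/4 = 121/4.
Numerically: ≈ 30.250.
(This is only a lower bound; the true E[α(G)] may be larger.)

E[α(G)] ≥ 121/4 ≈ 30.250.


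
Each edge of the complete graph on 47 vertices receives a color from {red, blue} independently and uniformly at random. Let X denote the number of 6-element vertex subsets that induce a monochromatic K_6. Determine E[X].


Let X = Σ_S X_S over the C(47, 6) = 10737573 subsets S of size 6, where X_S = 1 if the K_6 on S is monochromatic.
For a fixed S, the K_6 on S has C(6, 2) = 15 edges. P[all 15 edges red] = (1/2)^15, and likewise for blue, so P[monochromatic] = 2·(1/2)^15 = 2^{1 − 15} = 1/16384.
Summing: E[X] = C(47, 6) · 2^{1 − 15} = 10737573 · 1/16384 = 10737573/16384.
Numerically: E[X] ≈ 655.369446.

E[X] = C(47,6)·2^(1−C(6,2)) = 10737573/16384 ≈ 655.369446.


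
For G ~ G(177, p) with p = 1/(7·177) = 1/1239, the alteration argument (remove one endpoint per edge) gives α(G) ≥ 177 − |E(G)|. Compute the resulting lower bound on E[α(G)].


E[|E(G)|] = C(177, 2)·p = 15576 · (1/1239) = 88/7.
E[α(G)] ≥ n − E[|E(G)|] = 177 − 88/7 = 1151/7.
Numerically: ≈ 164.42857.
(This is only a lower bound; the true E[α(G)] may be larger.)

E[α(G)] ≥ 1151/7 ≈ 164.42857.


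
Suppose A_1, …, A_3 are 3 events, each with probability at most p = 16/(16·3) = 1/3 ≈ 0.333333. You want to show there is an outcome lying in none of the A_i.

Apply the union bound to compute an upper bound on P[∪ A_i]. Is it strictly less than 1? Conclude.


Union bound: P[∪_{i=1}^{3} A_i] ≤ Σ_i P[A_i] ≤ 3·p = 3·(1/3) = 1.
Numerically: 1 ≈ 1.000000.
Is 1 < 1? NO.
Since the bound 1 is ≥ 1, the union bound is uninformative here; it does NOT by itself certify existence.

3·p = 1 ≈ 1.000000; existence NOT certified by the union bound.


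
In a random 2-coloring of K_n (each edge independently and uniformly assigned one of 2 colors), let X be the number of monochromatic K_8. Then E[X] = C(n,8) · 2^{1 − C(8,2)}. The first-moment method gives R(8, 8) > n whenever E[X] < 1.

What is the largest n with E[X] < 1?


We need C(n, 8) · 2^{1 − 28} < 1, i.e. C(n, 8) < 2^{28 − 1} = 134217728.
Check values of n near the boundary:
  n = 36: C(36, 8) = 30260340; 30260340 < 134217728? YES
  n = 37: C(37, 8) = 38608020; 38608020 < 134217728? YES
  n = 38: C(38, 8) = 48903492; 48903492 < 134217728? YES
  n = 39: C(39, 8) = 61523748; 61523748 < 134217728? YES
  n = 40: C(40, 8) = 76904685; 76904685 < 134217728? YES
  n = 41: C(41, 8) = 95548245; 95548245 < 134217728? YES
  n = 42: C(42, 8) = 118030185; 118030185 < 134217728? YES
  n = 43: C(43, 8) = 145008513; 145008513 < 134217728? NO
  n = 44: C(44, 8) = 177232627; 177232627 < 134217728? NO
The largest n with C(n, 8) < 134217728 is n = 42 (where E[X] = 118030185/134217728 ≈ 0.879). Hence R(8, 8) > 42, i.e. R(8, 8) ≥ 43.

Largest n = 42; hence R(8, 8) > 42.


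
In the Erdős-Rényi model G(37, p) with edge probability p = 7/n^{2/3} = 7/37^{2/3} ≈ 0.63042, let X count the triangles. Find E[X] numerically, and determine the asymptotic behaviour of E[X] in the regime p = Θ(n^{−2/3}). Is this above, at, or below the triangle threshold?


Number of potential triangles: C(37, 3) = 7770.
Each occurs with probability p³ ≈ (0.63042)³ ≈ 2.5054785e-01.
By linearity: E[X] = C(37, 3)·p³ ≈ 7770 · 2.5054785e-01 ≈ 1946.75676.
Since α = 2/3 < 1, p = c/n^{2/3} ≫ 1/n is above the triangle threshold p ~ 1/n. Asymptotically E[X] ~ (c³/6)·n^{3(1−α)} = (7³/6)·n^{1} → ∞; triangles are abundant w.h.p.

E[X] ≈ 1946.75676; in regime p = Θ(1/n^{2/3}) E[X] diverges (above the triangle threshold p ~ 1/n).


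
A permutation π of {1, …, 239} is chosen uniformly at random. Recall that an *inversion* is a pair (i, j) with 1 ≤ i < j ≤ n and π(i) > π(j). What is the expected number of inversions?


Write X = Σ X_I over the C(239, 2) = 28441 pairs i < j, with X_I the indicator of one inversion.
There are 28441 indicators.
For each fixed pair i < j, the values π(i) and π(j) are two distinct elements of {1, …, 239} in uniformly random order; by symmetry P[π(i) > π(j)] = 1/2.
By linearity: E[X] = 28441 · (1/2) = C(239, 2) · (1/2) = 28441/2 = 28441/2 ≈ 14220.500.

E[X] = 28441/2 = 14220.500.


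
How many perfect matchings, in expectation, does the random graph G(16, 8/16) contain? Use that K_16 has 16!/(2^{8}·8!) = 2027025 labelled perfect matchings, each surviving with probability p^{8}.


K_16 has 16!/(2^{8}·8!) = 2027025 labelled perfect matchings.
For each such perfect matching H, let X_H = 1 if all 8 edges of H are present in G. Then P[X_H = 1] = p^{8} = (1/2)^{8} = 1/256.
By linearity: E[X] = Σ_H E[X_H] = 2027025 · p^{8} = 2027025 · 1/256 = 2027025/256.
Numerically: E[X] ≈ 7918.

E[X] = 2027025 · (1/2)^{8} = 2027025/256 ≈ 7918.


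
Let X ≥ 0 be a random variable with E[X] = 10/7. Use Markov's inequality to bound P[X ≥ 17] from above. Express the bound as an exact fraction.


μ = E[X] = 10/7, a = 17.
Markov: P[X ≥ 17] ≤ μ/a = (10/7)/17 = 10/119.
Numerically: ≈ 0.084034.
(Since a = 17 > μ = 1.428571, the bound 10/119 is < 1 and informative.)

P[X ≥ 17] ≤ 10/119 ≈ 0.084034.


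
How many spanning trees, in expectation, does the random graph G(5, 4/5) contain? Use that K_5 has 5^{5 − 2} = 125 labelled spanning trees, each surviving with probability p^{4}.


K_5 has 5^{5 − 2} = 125 labelled spanning trees.
For each such spanning tree H, let X_H = 1 if all 4 edges of H are present in G. Then P[X_H = 1] = p^{4} = (4/5)^{4} = 256/625.
By linearity of expectation: E[X] = Σ_H E[X_H] = 125 · p^{4} = 125 · 256/625 = 256/5.
Numerically: E[X] ≈ 51.2.

E[X] = 125 · (4/5)^{4} = 256/5 ≈ 51.2.


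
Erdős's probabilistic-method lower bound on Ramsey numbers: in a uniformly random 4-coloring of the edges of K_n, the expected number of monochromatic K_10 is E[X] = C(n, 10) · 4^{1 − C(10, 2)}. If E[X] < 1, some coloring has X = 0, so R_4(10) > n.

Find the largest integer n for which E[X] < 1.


We need C(n, 10) · 4^{1 − 45} < 1, i.e. C(n, 10) < 4^{45 − 1} = 309485009821345068724781056.
Check values of n near the boundary:
  n = 2021: C(2021, 10) = 306347841644770462864800616; 306347841644770462864800616 < 309485009821345068724781056? YES
  n = 2022: C(2022, 10) = 307870445231474093395937796; 307870445231474093395937796 < 309485009821345068724781056? YES
  n = 2023: C(2023, 10) = 309399856285778485315440716; 309399856285778485315440716 < 309485009821345068724781056? YES
  n = 2024: C(2024, 10) = 310936101848269937576192656; 310936101848269937576192656 < 309485009821345068724781056? NO
The largest n with C(n, 10) < 309485009821345068724781056 is n = 2023 (where E[X] = 77349964071444621328860179/77371252455336267181195264 ≈ 0.99972). Hence R_4(10) > 2023, i.e. R_4(10) ≥ 2024.

Largest n = 2023; hence R_4(10) > 2023.


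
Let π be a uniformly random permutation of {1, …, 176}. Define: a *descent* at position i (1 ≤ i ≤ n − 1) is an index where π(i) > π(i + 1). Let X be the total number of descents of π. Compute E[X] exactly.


Write X = Σ X_I over i = 1, …, 175, with X_I the indicator of one descent.
There are 175 indicators.
For each fixed i, the pair (π(i), π(i+1)) is a uniformly random ordered pair of distinct values from {1, …, 176}; by symmetry P[π(i) > π(i+1)] = 1/2.
By linearity: E[X] = 175 · (1/2) = (176 − 1) · (1/2) = 175/2 ≈ 87.500000.

E[X] = 175/2 = 87.500000.


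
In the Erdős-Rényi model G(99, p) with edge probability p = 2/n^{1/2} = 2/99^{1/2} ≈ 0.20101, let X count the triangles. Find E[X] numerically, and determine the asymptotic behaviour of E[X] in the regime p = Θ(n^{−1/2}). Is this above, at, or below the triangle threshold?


Number of potential triangles: C(99, 3) = 156849.
Each occurs with probability p³ ≈ (0.20101)³ ≈ 8.1215177e-03.
By linearity: E[X] = C(99, 3)·p³ ≈ 156849 · 8.1215177e-03 ≈ 1273.85193.
Since α = 1/2 < 1, p = c/n^{1/2} ≫ 1/n is above the triangle threshold p ~ 1/n. Asymptotically E[X] ~ (c³/6)·n^{3(1−α)} = (2³/6)·n^{1.5} → ∞; triangles are abundant w.h.p.

E[X] ≈ 1273.85193; in regime p = Θ(1/n^{1/2}) E[X] diverges (above the triangle threshold p ~ 1/n).


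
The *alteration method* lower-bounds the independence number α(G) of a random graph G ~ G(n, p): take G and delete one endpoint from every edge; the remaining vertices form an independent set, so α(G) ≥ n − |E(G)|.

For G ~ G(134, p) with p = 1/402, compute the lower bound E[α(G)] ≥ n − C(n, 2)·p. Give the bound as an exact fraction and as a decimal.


E[|E(G)|] = C(134, 2)·p = 8911 · (1/402) = 133/6.
E[α(G)] ≥ n − E[|E(G)|] = 134 − 133/6 = 671/6.
Numerically: ≈ 111.83333.
(This is only a lower bound; the true E[α(G)] may be larger.)

E[α(G)] ≥ 671/6 ≈ 111.83333.


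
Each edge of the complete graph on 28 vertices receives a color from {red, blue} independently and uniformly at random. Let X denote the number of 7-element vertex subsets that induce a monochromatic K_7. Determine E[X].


Let X = Σ_S X_S over the C(28, 7) = 1184040 subsets S of size 7, where X_S = 1 if the K_7 on S is monochromatic.
For a fixed S, the K_7 on S has C(7, 2) = 21 edges. P[all 21 edges red] = (1/2)^21, and likewise for blue, so P[monochromatic] = 2·(1/2)^21 = 2^{1 − 21} = 1/1048576.
Summing: E[X] = C(28, 7) · 2^{1 − 21} = 1184040 · 1/1048576 = 148005/131072.
Numerically: E[X] ≈ 1.129.

E[X] = C(28,7)·2^(1−C(7,2)) = 148005/131072 ≈ 1.129.


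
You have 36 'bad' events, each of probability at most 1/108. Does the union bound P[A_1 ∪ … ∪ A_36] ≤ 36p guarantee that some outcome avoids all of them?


Union bound: P[∪_{i=1}^{36} A_i] ≤ Σ_i P[A_i] ≤ 36·p = 36·(1/108) = 1/3.
Numerically: 1/3 ≈ 0.33333.
Is 1/3 < 1? YES.
Since P[∪ A_i] ≤ 1/3 < 1, the complement has P[∩ A_i^c] ≥ 1 − 1/3 = 2/3 > 0, so some outcome avoids every A_i.

36·p = 1/3 ≈ 0.33333; existence CERTIFIED by the union bound.


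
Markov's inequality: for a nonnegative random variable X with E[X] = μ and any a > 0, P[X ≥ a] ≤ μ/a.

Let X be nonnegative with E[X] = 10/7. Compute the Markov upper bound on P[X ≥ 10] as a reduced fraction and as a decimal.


μ = E[X] = 10/7, a = 10.
Markov: P[X ≥ 10] ≤ μ/a = (10/7)/10 = 1/7.
Numerically: ≈ 0.142857.
(Since a = 10 > μ = 1.428571, the bound 1/7 is < 1 and informative.)

P[X ≥ 10] ≤ 1/7 ≈ 0.142857.


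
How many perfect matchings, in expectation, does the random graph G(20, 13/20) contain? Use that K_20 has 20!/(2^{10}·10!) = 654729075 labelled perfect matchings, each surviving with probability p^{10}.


K_20 has 20!/(2^{10}·10!) = 654729075 labelled perfect matchings.
For each such perfect matching H, let X_H = 1 if all 10 edges of H are present in G. Then P[X_H = 1] = p^{10} = (13/20)^{10} = 137858491849/10240000000000.
Summing the indicators: E[X] = Σ_H E[X_H] = 654729075 · p^{10} = 654729075 · 137858491849/10240000000000 = 3610398513967632387/409600000000.
Numerically: E[X] ≈ 8.814e+06.

E[X] = 654729075 · (13/20)^{10} = 3610398513967632387/409600000000 ≈ 8.814e+06.


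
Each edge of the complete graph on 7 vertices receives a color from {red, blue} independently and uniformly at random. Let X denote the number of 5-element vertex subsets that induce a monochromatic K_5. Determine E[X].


Let X = Σ_S X_S over the C(7, 5) = 21 subsets S of size 5, where X_S = 1 if the K_5 on S is monochromatic.
For a fixed S, the K_5 on S has C(5, 2) = 10 edges. P[all 10 edges red] = (1/2)^10, and likewise for blue, so P[monochromatic] = 2·(1/2)^10 = 2^{1 − 10} = 1/512.
Summing: E[X] = C(7, 5) · 2^{1 − 10} = 21 · 1/512 = 21/512.
Numerically: E[X] ≈ 0.0410.

E[X] = C(7,5)·2^(1−C(5,2)) = 21/512 ≈ 0.0410.


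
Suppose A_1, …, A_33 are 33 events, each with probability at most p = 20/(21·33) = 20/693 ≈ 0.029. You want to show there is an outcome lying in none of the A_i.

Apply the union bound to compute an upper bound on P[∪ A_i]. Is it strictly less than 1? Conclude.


Union bound: P[∪_{i=1}^{33} A_i] ≤ Σ_i P[A_i] ≤ 33·p = 33·(20/693) = 20/21.
Numerically: 20/21 ≈ 0.952.
Is 20/21 < 1? YES.
Since P[∪ A_i] ≤ 20/21 < 1, the complement has P[∩ A_i^c] ≥ 1 − 20/21 = 1/21 > 0, so some outcome avoids every A_i.

33·p = 20/21 ≈ 0.952; existence CERTIFIED by the union bound.


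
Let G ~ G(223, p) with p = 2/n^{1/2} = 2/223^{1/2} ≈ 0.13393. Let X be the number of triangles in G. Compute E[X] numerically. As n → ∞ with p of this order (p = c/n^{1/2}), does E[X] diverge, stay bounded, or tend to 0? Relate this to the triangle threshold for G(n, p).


Number of potential triangles: C(223, 3) = 1823471.
Each occurs with probability p³ ≈ (0.13393)³ ≈ 2.4023302e-03.
By linearity: E[X] = C(223, 3)·p³ ≈ 1823471 · 2.4023302e-03 ≈ 4380.57937.
Since α = 1/2 < 1, p = c/n^{1/2} ≫ 1/n is above the triangle threshold p ~ 1/n. Asymptotically E[X] ~ (c³/6)·n^{3(1−α)} = (2³/6)·n^{1.5} → ∞; triangles are abundant w.h.p.

E[X] ≈ 4380.57937; in regime p = Θ(1/n^{1/2}) E[X] diverges (above the triangle threshold p ~ 1/n).


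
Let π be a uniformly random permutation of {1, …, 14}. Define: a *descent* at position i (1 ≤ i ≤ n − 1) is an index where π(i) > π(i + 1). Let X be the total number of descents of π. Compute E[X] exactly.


Write X = Σ X_I over i = 1, …, 13, with X_I the indicator of one descent.
There are 13 indicators.
For each fixed i, the pair (π(i), π(i+1)) is a uniformly random ordered pair of distinct values from {1, …, 14}; by symmetry P[π(i) > π(i+1)] = 1/2.
By linearity: E[X] = 13 · (1/2) = (14 − 1) · (1/2) = 13/2 ≈ 6.500000.

E[X] = 13/2 = 6.500000.


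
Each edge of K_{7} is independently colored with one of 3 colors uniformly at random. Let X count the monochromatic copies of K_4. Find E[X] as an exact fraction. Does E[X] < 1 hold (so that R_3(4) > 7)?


E[X] = C(7, 4) · 3^{1 − 6} = 35 · 3^{−5} = 35/243.
As a reduced fraction: E[X] = 35/243 ≈ 0.14403.
Is E[X] < 1? YES.
Since E[X] < 1, there exists a 3-coloring of K_{7} with no monochromatic K_4; hence R_3(4) > 7.

E[X] = 35/243 ≈ 0.14403; E[X] < 1, so R_3(4) > 7.


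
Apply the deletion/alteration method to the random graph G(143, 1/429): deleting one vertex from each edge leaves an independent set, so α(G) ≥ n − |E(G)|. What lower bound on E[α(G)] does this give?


E[|E(G)|] = C(143, 2)·p = 10153 · (1/429) = 71/3.
E[α(G)] ≥ n − E[|E(G)|] = 143 − 71/3 = 358/3.
Numerically: ≈ 119.3333.
(This is only a lower bound; the true E[α(G)] may be larger.)

E[α(G)] ≥ 358/3 ≈ 119.3333.


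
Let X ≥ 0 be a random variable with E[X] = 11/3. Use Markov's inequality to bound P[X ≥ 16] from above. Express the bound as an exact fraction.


μ = E[X] = 11/3, a = 16.
Markov: P[X ≥ 16] ≤ μ/a = (11/3)/16 = 11/48.
Numerically: ≈ 0.229167.
(Since a = 16 > μ = 3.666667, the bound 11/48 is < 1 and informative.)

P[X ≥ 16] ≤ 11/48 ≈ 0.229167.


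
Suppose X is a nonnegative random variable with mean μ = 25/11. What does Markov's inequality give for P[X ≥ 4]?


μ = E[X] = 25/11, a = 4.
Markov: P[X ≥ 4] ≤ μ/a = (25/11)/4 = 25/44.
Numerically: ≈ 0.568.
(Since a = 4 > μ = 2.273, the bound 25/44 is < 1 and informative.)

P[X ≥ 4] ≤ 25/44 ≈ 0.568.


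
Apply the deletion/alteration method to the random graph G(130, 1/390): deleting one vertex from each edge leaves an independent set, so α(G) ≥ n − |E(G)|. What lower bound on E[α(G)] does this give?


E[|E(G)|] = C(130, 2)·p = 8385 · (1/390) = 43/2.
E[α(G)] ≥ n − E[|E(G)|] = 130 − 43/2 = 217/2.
Numerically: ≈ 108.50000.
(This is only a lower bound; the true E[α(G)] may be larger.)

E[α(G)] ≥ 217/2 ≈ 108.50000.


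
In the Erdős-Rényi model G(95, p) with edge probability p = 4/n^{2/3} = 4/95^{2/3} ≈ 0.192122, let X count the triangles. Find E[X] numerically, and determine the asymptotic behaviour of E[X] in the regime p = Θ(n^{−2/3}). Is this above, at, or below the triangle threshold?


Number of potential triangles: C(95, 3) = 138415.
Each occurs with probability p³ ≈ (0.192122)³ ≈ 7.09141274e-03.
By linearity: E[X] = C(95, 3)·p³ ≈ 138415 · 7.09141274e-03 ≈ 981.557895.
Since α = 2/3 < 1, p = c/n^{2/3} ≫ 1/n is above the triangle threshold p ~ 1/n. Asymptotically E[X] ~ (c³/6)·n^{3(1−α)} = (4³/6)·n^{1} → ∞; triangles are abundant w.h.p.

E[X] ≈ 981.557895; in regime p = Θ(1/n^{2/3}) E[X] diverges (above the triangle threshold p ~ 1/n).


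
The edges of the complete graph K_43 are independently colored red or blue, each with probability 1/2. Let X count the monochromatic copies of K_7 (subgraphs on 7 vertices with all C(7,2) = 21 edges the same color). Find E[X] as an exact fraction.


Let X = Σ_S X_S over the C(43, 7) = 32224114 subsets S of size 7, where X_S = 1 if the K_7 on S is monochromatic.
For a fixed S, the K_7 on S has C(7, 2) = 21 edges. P[all 21 edges red] = (1/2)^21, and likewise for blue, so P[monochromatic] = 2·(1/2)^21 = 2^{1 − 21} = 1/1048576.
By linearity of expectation: E[X] = C(43, 7) · 2^{1 − 21} = 32224114 · 1/1048576 = 16112057/524288.
Numerically: E[X] ≈ 30.731310.

E[X] = C(43,7)·2^(1−C(7,2)) = 16112057/524288 ≈ 30.731310.


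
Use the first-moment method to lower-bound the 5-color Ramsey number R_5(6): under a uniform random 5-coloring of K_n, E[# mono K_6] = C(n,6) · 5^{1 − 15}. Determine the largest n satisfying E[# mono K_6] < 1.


We need C(n, 6) · 5^{1 − 15} < 1, i.e. C(n, 6) < 5^{15 − 1} = 6103515625.
Check values of n near the boundary:
  n = 124: C(124, 6) = 4465475476; 4465475476 < 6103515625? YES
  n = 125: C(125, 6) = 4690625500; 4690625500 < 6103515625? YES
  n = 126: C(126, 6) = 4925156775; 4925156775 < 6103515625? YES
  n = 127: C(127, 6) = 5169379425; 5169379425 < 6103515625? YES
  n = 128: C(128, 6) = 5423611200; 5423611200 < 6103515625? YES
  n = 129: C(129, 6) = 5688177600; 5688177600 < 6103515625? YES
  n = 130: C(130, 6) = 5963412000; 5963412000 < 6103515625? YES
  n = 131: C(131, 6) = 6249655776; 6249655776 < 6103515625? NO
The largest n with C(n, 6) < 6103515625 is n = 130 (where E[X] = 47707296/48828125 ≈ 0.97705). Hence R_5(6) > 130, i.e. R_5(6) ≥ 131.

Largest n = 130; hence R_5(6) > 130.


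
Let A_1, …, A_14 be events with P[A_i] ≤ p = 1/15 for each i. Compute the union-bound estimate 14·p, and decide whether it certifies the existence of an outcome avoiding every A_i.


Union bound: P[∪_{i=1}^{14} A_i] ≤ Σ_i P[A_i] ≤ 14·p = 14·(1/15) = 14/15.
Numerically: 14/15 ≈ 0.9333333.
Is 14/15 < 1? YES.
Since P[∪ A_i] ≤ 14/15 < 1, the complement has P[∩ A_i^c] ≥ 1 − 14/15 = 1/15 > 0, so some outcome avoids every A_i.

14·p = 14/15 ≈ 0.9333333; existence CERTIFIED by the union bound.


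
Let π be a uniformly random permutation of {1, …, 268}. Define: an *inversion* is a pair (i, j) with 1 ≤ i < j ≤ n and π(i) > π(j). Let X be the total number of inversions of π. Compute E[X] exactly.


Write X = Σ X_I over the C(268, 2) = 35778 pairs i < j, with X_I the indicator of one inversion.
There are 35778 indicators.
For each fixed pair i < j, the values π(i) and π(j) are two distinct elements of {1, …, 268} in uniformly random order; by symmetry P[π(i) > π(j)] = 1/2.
By linearity: E[X] = 35778 · (1/2) = C(268, 2) · (1/2) = 35778/2 = 17889 ≈ 17889.000000.

E[X] = 17889 = 17889.000000.


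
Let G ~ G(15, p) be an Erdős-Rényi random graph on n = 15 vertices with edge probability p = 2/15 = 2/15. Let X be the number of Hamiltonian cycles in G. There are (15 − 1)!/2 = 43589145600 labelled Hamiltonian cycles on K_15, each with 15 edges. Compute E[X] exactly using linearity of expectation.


K_15 has (15 − 1)!/2 = 43589145600 labelled Hamiltonian cycles.
For each such Hamiltonian cycle H, let X_H = 1 if all 15 edges of H are present in G. Then P[X_H = 1] = p^{15} = (2/15)^{15} = 32768/437893890380859375.
Summing the indicators: E[X] = Σ_H E[X_H] = 43589145600 · p^{15} = 43589145600 · 32768/437893890380859375 = 235115905024/72081298828125.
Numerically: E[X] ≈ 0.00326182.

E[X] = 43589145600 · (2/15)^{15} = 235115905024/72081298828125 ≈ 0.00326182.


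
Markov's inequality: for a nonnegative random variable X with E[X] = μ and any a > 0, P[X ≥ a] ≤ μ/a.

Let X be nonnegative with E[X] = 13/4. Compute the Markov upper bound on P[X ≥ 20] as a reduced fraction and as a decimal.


μ = E[X] = 13/4, a = 20.
Markov: P[X ≥ 20] ≤ μ/a = (13/4)/20 = 13/80.
Numerically: ≈ 0.16250.
(Since a = 20 > μ = 3.25000, the bound 13/80 is < 1 and informative.)

P[X ≥ 20] ≤ 13/80 ≈ 0.16250.


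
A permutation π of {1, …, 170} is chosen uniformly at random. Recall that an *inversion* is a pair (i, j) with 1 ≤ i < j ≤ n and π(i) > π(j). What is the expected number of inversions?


Write X = Σ X_I over the C(170, 2) = 14365 pairs i < j, with X_I the indicator of one inversion.
There are 14365 indicators.
For each fixed pair i < j, the values π(i) and π(j) are two distinct elements of {1, …, 170} in uniformly random order; by symmetry P[π(i) > π(j)] = 1/2.
By linearity: E[X] = 14365 · (1/2) = C(170, 2) · (1/2) = 14365/2 = 14365/2 ≈ 7182.5000.

E[X] = 14365/2 = 7182.5000.


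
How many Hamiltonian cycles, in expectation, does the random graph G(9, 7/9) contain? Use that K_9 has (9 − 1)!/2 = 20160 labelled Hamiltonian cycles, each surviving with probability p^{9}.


K_9 has (9 − 1)!/2 = 20160 labelled Hamiltonian cycles.
For each such Hamiltonian cycle H, let X_H = 1 if all 9 edges of H are present in G. Then P[X_H = 1] = p^{9} = (7/9)^{9} = 40353607/387420489.
Summing the indicators: E[X] = Σ_H E[X_H] = 20160 · p^{9} = 20160 · 40353607/387420489 = 90392079680/43046721.
Numerically: E[X] ≈ 2099.86.

E[X] = 20160 · (7/9)^{9} = 90392079680/43046721 ≈ 2099.86.


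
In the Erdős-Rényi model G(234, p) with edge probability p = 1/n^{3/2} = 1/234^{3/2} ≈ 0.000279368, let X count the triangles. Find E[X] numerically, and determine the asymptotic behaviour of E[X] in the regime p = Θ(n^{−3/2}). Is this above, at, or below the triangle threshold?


Number of potential triangles: C(234, 3) = 2108184.
Each occurs with probability p³ ≈ (0.000279368)³ ≈ 2.18036219e-11.
By linearity: E[X] = C(234, 3)·p³ ≈ 2108184 · 2.18036219e-11 ≈ 0.000046.
Since α = 3/2 > 1, p = c/n^{3/2} = o(1/n) is below the triangle threshold p ~ 1/n. Asymptotically E[X] ~ (c³/6)·n^{3(1−α)} = (1³/6)·n^{-1.5} → 0, so by Markov's inequality G has no triangles w.h.p.

E[X] ≈ 0.000046; in regime p = Θ(1/n^{3/2}) E[X] tends to 0 (below the triangle threshold p ~ 1/n).


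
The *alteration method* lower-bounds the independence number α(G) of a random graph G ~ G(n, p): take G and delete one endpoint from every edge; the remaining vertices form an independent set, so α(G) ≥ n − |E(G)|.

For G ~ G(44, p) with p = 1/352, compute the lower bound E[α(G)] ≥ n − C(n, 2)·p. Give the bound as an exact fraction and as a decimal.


E[|E(G)|] = C(44, 2)·p = 946 · (1/352) = 43/16.
E[α(G)] ≥ n − E[|E(G)|] = 44 − 43/16 = 661/16.
Numerically: ≈ 41.312500.
(This is only a lower bound; the true E[α(G)] may be larger.)

E[α(G)] ≥ 661/16 ≈ 41.312500.


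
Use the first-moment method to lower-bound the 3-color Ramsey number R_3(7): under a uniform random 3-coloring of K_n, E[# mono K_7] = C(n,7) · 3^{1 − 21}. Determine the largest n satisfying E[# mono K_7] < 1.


We need C(n, 7) · 3^{1 − 21} < 1, i.e. C(n, 7) < 3^{21 − 1} = 3486784401.
Check values of n near the boundary:
  n = 80: C(80, 7) = 3176716400; 3176716400 < 3486784401? YES
  n = 81: C(81, 7) = 3477216600; 3477216600 < 3486784401? YES
  n = 82: C(82, 7) = 3801756816; 3801756816 < 3486784401? NO
  n = 83: C(83, 7) = 4151918628; 4151918628 < 3486784401? NO
The largest n with C(n, 7) < 3486784401 is n = 81 (where E[X] = 42928600/43046721 ≈ 0.9972560). Hence R_3(7) > 81, i.e. R_3(7) ≥ 82.

Largest n = 81; hence R_3(7) > 81.


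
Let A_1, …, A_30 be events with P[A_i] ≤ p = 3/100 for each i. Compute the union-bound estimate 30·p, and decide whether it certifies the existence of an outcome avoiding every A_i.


Union bound: P[∪_{i=1}^{30} A_i] ≤ Σ_i P[A_i] ≤ 30·p = 30·(3/100) = 9/10.
Numerically: 9/10 ≈ 0.9000.
Is 9/10 < 1? YES.
Since P[∪ A_i] ≤ 9/10 < 1, the complement has P[∩ A_i^c] ≥ 1 − 9/10 = 1/10 > 0, so some outcome avoids every A_i.

30·p = 9/10 ≈ 0.9000; existence CERTIFIED by the union bound.


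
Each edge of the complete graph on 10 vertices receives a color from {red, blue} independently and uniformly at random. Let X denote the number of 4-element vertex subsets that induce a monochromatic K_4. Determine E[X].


Let X = Σ_S X_S over the C(10, 4) = 210 subsets S of size 4, where X_S = 1 if the K_4 on S is monochromatic.
For a fixed S, the K_4 on S has C(4, 2) = 6 edges. P[all 6 edges red] = (1/2)^6, and likewise for blue, so P[monochromatic] = 2·(1/2)^6 = 2^{1 − 6} = 1/32.
By linearity: E[X] = C(10, 4) · 2^{1 − 6} = 210 · 1/32 = 105/16.
Numerically: E[X] ≈ 6.562500.

E[X] = C(10,4)·2^(1−C(4,2)) = 105/16 ≈ 6.562500.


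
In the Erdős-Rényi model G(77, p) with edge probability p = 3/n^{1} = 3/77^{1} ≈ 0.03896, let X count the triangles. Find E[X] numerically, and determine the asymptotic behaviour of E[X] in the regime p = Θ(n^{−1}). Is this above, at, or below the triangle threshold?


Number of potential triangles: C(77, 3) = 73150.
Each occurs with probability p³ ≈ (0.03896)³ ≈ 5.914140e-05.
By linearity: E[X] = C(77, 3)·p³ ≈ 73150 · 5.914140e-05 ≈ 4.3262.
Here α = 1, so p = 3/n is exactly at the triangle threshold p ~ 1/n. Asymptotically E[X] → c³/6 = 3³/6 = 9/2 ≈ 4.5000, a bounded constant. In this regime the triangle count is asymptotically Poisson(c³/6).

E[X] ≈ 4.3262; in regime p = Θ(1/n^{1}) E[X] stays bounded (at the triangle threshold p ~ 1/n).


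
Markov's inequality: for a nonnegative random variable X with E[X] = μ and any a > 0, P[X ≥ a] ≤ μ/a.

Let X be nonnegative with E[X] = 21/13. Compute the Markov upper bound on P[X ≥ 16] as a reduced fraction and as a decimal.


μ = E[X] = 21/13, a = 16.
Markov: P[X ≥ 16] ≤ μ/a = (21/13)/16 = 21/208.
Numerically: ≈ 0.10096.
(Since a = 16 > μ = 1.61538, the bound 21/208 is < 1 and informative.)

P[X ≥ 16] ≤ 21/208 ≈ 0.10096.


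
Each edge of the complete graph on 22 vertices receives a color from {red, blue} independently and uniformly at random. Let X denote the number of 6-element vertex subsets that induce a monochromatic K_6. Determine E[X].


Let X = Σ_S X_S over the C(22, 6) = 74613 subsets S of size 6, where X_S = 1 if the K_6 on S is monochromatic.
For a fixed S, the K_6 on S has C(6, 2) = 15 edges. P[all 15 edges red] = (1/2)^15, and likewise for blue, so P[monochromatic] = 2·(1/2)^15 = 2^{1 − 15} = 1/16384.
Summing: E[X] = C(22, 6) · 2^{1 − 15} = 74613 · 1/16384 = 74613/16384.
Numerically: E[X] ≈ 4.554.

E[X] = C(22,6)·2^(1−C(6,2)) = 74613/16384 ≈ 4.554.


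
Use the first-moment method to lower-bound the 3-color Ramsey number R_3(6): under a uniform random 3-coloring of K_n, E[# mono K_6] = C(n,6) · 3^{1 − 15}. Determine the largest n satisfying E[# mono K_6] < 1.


We need C(n, 6) · 3^{1 − 15} < 1, i.e. C(n, 6) < 3^{15 − 1} = 4782969.
Check values of n near the boundary:
  n = 36: C(36, 6) = 1947792; 1947792 < 4782969? YES
  n = 37: C(37, 6) = 2324784; 2324784 < 4782969? YES
  n = 38: C(38, 6) = 2760681; 2760681 < 4782969? YES
  n = 39: C(39, 6) = 3262623; 3262623 < 4782969? YES
  n = 40: C(40, 6) = 3838380; 3838380 < 4782969? YES
  n = 41: C(41, 6) = 4496388; 4496388 < 4782969? YES
  n = 42: C(42, 6) = 5245786; 5245786 < 4782969? NO
  n = 43: C(43, 6) = 6096454; 6096454 < 4782969? NO
The largest n with C(n, 6) < 4782969 is n = 41 (where E[X] = 1498796/1594323 ≈ 0.94008). Hence R_3(6) > 41, i.e. R_3(6) ≥ 42.

Largest n = 41; hence R_3(6) > 41.


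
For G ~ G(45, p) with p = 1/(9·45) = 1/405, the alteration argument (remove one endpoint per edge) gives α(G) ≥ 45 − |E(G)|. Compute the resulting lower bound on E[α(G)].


E[|E(G)|] = C(45, 2)·p = 990 · (1/405) = 22/9.
E[α(G)] ≥ n − E[|E(G)|] = 45 − 22/9 = 383/9.
Numerically: ≈ 42.5556.
(This is only a lower bound; the true E[α(G)] may be larger.)

E[α(G)] ≥ 383/9 ≈ 42.5556.


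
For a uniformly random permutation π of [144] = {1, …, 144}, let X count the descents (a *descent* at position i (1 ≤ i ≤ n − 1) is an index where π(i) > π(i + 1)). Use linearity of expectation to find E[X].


Write X = Σ X_I over i = 1, …, 143, with X_I the indicator of one descent.
There are 143 indicators.
For each fixed i, the pair (π(i), π(i+1)) is a uniformly random ordered pair of distinct values from {1, …, 144}; by symmetry P[π(i) > π(i+1)] = 1/2.
By linearity: E[X] = 143 · (1/2) = (144 − 1) · (1/2) = 143/2 ≈ 71.50000.

E[X] = 143/2 = 71.50000.


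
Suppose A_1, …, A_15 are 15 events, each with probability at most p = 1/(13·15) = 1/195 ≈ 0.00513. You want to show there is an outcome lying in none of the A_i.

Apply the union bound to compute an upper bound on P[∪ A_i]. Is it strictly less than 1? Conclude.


Union bound: P[∪_{i=1}^{15} A_i] ≤ Σ_i P[A_i] ≤ 15·p = 15·(1/195) = 1/13.
Numerically: 1/13 ≈ 0.07692.
Is 1/13 < 1? YES.
Since P[∪ A_i] ≤ 1/13 < 1, the complement has P[∩ A_i^c] ≥ 1 − 1/13 = 12/13 > 0, so some outcome avoids every A_i.

15·p = 1/13 ≈ 0.07692; existence CERTIFIED by the union bound.


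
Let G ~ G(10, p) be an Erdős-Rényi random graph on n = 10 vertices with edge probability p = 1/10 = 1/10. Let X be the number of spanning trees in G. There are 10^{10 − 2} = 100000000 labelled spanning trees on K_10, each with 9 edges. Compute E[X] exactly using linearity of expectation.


K_10 has 10^{10 − 2} = 100000000 labelled spanning trees.
For each such spanning tree H, let X_H = 1 if all 9 edges of H are present in G. Then P[X_H = 1] = p^{9} = (1/10)^{9} = 1/1000000000.
Summing the indicators: E[X] = Σ_H E[X_H] = 100000000 · p^{9} = 100000000 · 1/1000000000 = 1/10.
Numerically: E[X] ≈ 0.1.

E[X] = 100000000 · (1/10)^{9} = 1/10 ≈ 0.1.


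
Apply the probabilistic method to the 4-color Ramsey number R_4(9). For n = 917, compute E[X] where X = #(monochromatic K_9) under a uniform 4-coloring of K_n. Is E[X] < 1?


E[X] = C(917, 9) · 4^{1 − 36} = 1214670081818390006810 · 4^{−35} = 1214670081818390006810/1180591620717411303424.
As a reduced fraction: E[X] = 607335040909195003405/590295810358705651712 ≈ 1.02887.
Is E[X] < 1? NO.
Since E[X] ≥ 1, the first-moment bound is inconclusive at n = 917; it does NOT by itself certify R_4(9) > 917.

E[X] = 607335040909195003405/590295810358705651712 ≈ 1.02887; E[X] ≥ 1; first-moment method inconclusive here.


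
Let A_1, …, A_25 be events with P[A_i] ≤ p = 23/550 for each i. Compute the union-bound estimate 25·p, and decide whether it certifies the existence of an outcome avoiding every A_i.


Union bound: P[∪_{i=1}^{25} A_i] ≤ Σ_i P[A_i] ≤ 25·p = 25·(23/550) = 23/22.
Numerically: 23/22 ≈ 1.0454545.
Is 23/22 < 1? NO.
Since the bound 23/22 is ≥ 1, the union bound is uninformative here; it does NOT by itself certify existence.

25·p = 23/22 ≈ 1.0454545; existence NOT certified by the union bound.
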